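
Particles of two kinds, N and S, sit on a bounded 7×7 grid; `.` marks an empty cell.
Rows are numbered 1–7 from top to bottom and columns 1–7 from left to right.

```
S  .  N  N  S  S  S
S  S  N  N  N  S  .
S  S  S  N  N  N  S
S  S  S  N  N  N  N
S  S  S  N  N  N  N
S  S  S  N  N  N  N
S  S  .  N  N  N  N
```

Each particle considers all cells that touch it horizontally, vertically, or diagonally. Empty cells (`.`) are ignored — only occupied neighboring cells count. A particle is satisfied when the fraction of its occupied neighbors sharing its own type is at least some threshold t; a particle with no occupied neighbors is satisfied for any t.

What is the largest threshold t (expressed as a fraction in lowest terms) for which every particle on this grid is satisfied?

1/4

Row 1: (1,1)S 2/2 · (1,3)N 3/4 · (1,4)N 4/5 · (1,5)S 2/5 · (1,6)S 3/4 · (1,7)S 2/2
Row 2: (2,1)S 4/4 · (2,2)S 5/7 · (2,3)N 4/7 · (2,4)N 6/8 · (2,5)N 5/8 · (2,6)S 4/7
Row 3: (3,1)S 5/5 · (3,2)S 7/8 · (3,3)S 4/8 · (3,4)N 6/8 · (3,5)N 7/8 · (3,6)N 5/7 · (3,7)S 1/4
Row 4: (4,1)S 5/5 · (4,2)S 8/8 · (4,3)S 5/8 · (4,4)N 5/8 · (4,5)N 8/8 · (4,6)N 7/8 · (4,7)N 4/5
Row 5: (5,1)S 5/5 · (5,2)S 8/8 · (5,3)S 5/8 · (5,4)N 5/8 · (5,5)N 8/8 · (5,6)N 8/8 · (5,7)N 5/5
Row 6: (6,1)S 5/5 · (6,2)S 7/7 · (6,3)S 4/7 · (6,4)N 5/7 · (6,5)N 8/8 · (6,6)N 8/8 · (6,7)N 5/5
Row 7: (7,1)S 3/3 · (7,2)S 4/4 · (7,4)N 3/4 · (7,5)N 5/5 · (7,6)N 5/5 · (7,7)N 3/3
The smallest same-type fraction is 1/4 at (3,7), which reduces to 1/4. Any threshold above that leaves this particle unsatisfied.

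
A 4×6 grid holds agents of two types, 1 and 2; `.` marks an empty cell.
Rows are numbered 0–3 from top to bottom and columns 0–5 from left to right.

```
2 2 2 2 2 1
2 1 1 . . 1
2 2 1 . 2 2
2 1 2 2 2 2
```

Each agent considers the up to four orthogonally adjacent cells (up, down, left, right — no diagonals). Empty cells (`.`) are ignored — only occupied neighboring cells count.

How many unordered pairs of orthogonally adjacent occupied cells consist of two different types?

11

Scan each occupied cell's neighbors to the right and below so each pair is counted once.
From row 0: 3 unlike of 9 pairs (running 3/9).
From row 1: 3 unlike of 6 pairs (running 6/15).
From row 2: 3 unlike of 8 pairs (running 9/23).
From row 3: 2 unlike of 5 pairs (running 11/28).
Total adjacent occupied pairs: 28; unlike-type pairs: 11.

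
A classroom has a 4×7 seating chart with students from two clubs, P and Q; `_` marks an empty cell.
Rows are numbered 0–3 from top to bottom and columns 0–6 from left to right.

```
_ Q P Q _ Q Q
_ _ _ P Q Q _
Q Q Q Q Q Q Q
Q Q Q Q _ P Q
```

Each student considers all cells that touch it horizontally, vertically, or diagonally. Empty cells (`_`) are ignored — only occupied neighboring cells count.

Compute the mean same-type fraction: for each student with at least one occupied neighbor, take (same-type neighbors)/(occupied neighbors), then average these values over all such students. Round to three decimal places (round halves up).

0.730

Row 0: (0,1)Q 0/1 · (0,2)P 1/3 · (0,3)Q 1/3 · (0,5)Q 3/3 · (0,6)Q 2/2
Row 1: (1,3)P 1/6 · (1,4)Q 6/7 · (1,5)Q 6/6
Row 2: (2,0)Q 3/3 · (2,1)Q 5/5 · (2,2)Q 5/6 · (2,3)Q 5/6 · (2,4)Q 5/7 · (2,5)Q 5/6 · (2,6)Q 3/4
Row 3: (3,0)Q 3/3 · (3,1)Q 5/5 · (3,2)Q 5/5 · (3,3)Q 4/4 · (3,5)P 0/4 · (3,6)Q 2/3
Sum over 21 students: 0/1 + 1/3 + 1/3 + 3/3 + 2/2 + 1/6 + 6/7 + 6/6 + 3/3 + 5/5 + 5/6 + 5/6 + 5/7 + 5/6 + 3/4 + 3/3 + 5/5 + 5/5 + 4/4 + 0/4 + 2/3 = 429/28; mean = 429/28 ÷ 21 = 143/196 = 0.729591… → 0.730.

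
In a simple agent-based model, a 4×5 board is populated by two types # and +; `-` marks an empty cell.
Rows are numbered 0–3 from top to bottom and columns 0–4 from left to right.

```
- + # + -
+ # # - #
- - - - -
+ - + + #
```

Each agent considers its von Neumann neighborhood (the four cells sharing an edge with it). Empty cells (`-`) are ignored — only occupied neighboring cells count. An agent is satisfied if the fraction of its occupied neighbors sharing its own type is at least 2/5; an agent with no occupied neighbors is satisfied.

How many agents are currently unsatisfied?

Row 0: (0,1)+ 0/2 not · (0,2)# 1/3 not · (0,3)+ 0/1 not
Row 1: (1,0)+ 0/1 not · (1,1)# 1/3 not · (1,2)# 2/2 satisfied · (1,4)# 0/0 satisfied
Row 3: (3,0)+ 0/0 satisfied · (3,2)+ 1/1 satisfied · (3,3)+ 1/2 satisfied · (3,4)# 0/1 not
Unsatisfied: (0,1), (0,2), (0,3), (1,0), (1,1), (3,4) — 6 in total.

6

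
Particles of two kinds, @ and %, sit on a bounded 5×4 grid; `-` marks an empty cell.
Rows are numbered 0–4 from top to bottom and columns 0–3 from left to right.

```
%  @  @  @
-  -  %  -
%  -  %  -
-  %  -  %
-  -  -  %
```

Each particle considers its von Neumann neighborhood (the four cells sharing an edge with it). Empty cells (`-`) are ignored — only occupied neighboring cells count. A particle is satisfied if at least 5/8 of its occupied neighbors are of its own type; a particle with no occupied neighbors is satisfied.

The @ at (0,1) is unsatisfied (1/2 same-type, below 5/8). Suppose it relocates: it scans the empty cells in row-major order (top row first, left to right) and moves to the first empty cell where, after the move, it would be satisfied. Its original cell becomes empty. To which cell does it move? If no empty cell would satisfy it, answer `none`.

(4,0)

Vacating (0,1). Empty cells in order:
  (1,0): 0/2 same-type → still unsatisfied.
  (1,1): 0/1 same-type → still unsatisfied.
  (1,3): 1/2 same-type → still unsatisfied.
  (2,1): 0/3 same-type → still unsatisfied.
  (2,3): 0/2 same-type → still unsatisfied.
  (3,0): 0/2 same-type → still unsatisfied.
  (3,2): 0/3 same-type → still unsatisfied.
  (4,0): 0/0 same-type → satisfied — stop here.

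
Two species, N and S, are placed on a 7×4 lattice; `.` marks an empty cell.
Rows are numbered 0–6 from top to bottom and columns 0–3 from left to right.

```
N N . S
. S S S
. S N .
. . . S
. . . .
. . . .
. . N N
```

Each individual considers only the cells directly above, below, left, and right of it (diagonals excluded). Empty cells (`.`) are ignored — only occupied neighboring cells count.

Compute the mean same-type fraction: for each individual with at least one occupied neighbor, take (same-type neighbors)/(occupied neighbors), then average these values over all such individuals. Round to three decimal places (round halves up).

0.733

Row 0: (0,0)N 1/1 · (0,1)N 1/2 · (0,3)S 1/1
Row 1: (1,1)S 2/3 · (1,2)S 2/3 · (1,3)S 2/2
Row 2: (2,1)S 1/2 · (2,2)N 0/2
Row 3: (3,3)S — no occupied neighbors
Row 6: (6,2)N 1/1 · (6,3)N 1/1
Sum over 10 individuals: 1/1 + 1/2 + 1/1 + 2/3 + 2/3 + 2/2 + 1/2 + 0/2 + 1/1 + 1/1 = 22/3; mean = 22/3 ÷ 10 = 11/15 = 0.733333… → 0.733.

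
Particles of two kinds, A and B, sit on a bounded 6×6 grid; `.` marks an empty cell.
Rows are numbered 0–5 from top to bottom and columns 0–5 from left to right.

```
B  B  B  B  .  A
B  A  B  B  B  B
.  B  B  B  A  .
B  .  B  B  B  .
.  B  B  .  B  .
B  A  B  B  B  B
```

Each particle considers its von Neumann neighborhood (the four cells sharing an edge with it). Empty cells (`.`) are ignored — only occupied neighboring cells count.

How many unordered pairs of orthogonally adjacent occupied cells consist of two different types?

Scan each occupied cell's neighbors to the right and below so each pair is counted once.
From row 0: 2 unlike of 8 pairs (running 2/8).
From row 1: 4 unlike of 9 pairs (running 6/17).
From row 2: 2 unlike of 6 pairs (running 8/23).
From row 3: 0 unlike of 4 pairs (running 8/27).
From row 4: 1 unlike of 4 pairs (running 9/31).
From row 5: 2 unlike of 5 pairs (running 11/36).
Total adjacent occupied pairs: 36; unlike-type pairs: 11.

11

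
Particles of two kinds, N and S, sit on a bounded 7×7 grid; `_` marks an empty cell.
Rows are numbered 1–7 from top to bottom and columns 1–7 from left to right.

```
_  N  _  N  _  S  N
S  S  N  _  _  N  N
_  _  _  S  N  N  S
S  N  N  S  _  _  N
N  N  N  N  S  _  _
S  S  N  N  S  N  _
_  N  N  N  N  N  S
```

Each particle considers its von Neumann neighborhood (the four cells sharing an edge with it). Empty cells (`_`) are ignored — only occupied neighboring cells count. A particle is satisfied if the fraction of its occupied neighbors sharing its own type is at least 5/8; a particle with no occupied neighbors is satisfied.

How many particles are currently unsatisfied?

20

(1,2)N 0/1 unhappy
(1,4)N 0/0 ok
(1,6)S 0/2 unhappy
(1,7)N 1/2 unhappy
(2,1)S 1/1 ok
(2,2)S 1/3 unhappy
(2,3)N 0/1 unhappy
(2,6)N 2/3 ok
(2,7)N 2/3 ok
(3,4)S 1/2 unhappy
(3,5)N 1/2 unhappy
(3,6)N 2/3 ok
(3,7)S 0/3 unhappy
(4,1)S 0/2 unhappy
(4,2)N 2/3 ok
(4,3)N 2/3 ok
(4,4)S 1/3 unhappy
(4,7)N 0/1 unhappy
(5,1)N 1/3 unhappy
(5,2)N 3/4 ok
(5,3)N 4/4 ok
(5,4)N 2/4 unhappy
(5,5)S 1/2 unhappy
(6,1)S 1/2 unhappy
(6,2)S 1/4 unhappy
(6,3)N 3/4 ok
(6,4)N 3/4 ok
(6,5)S 1/4 unhappy
(6,6)N 1/2 unhappy
(7,2)N 1/2 unhappy
(7,3)N 3/3 ok
(7,4)N 3/3 ok
(7,5)N 2/3 ok
(7,6)N 2/3 ok
(7,7)S 0/1 unhappy
Unsatisfied: (1,2), (1,6), (1,7), (2,2), (2,3), (3,4), (3,5), (3,7), (4,1), (4,4), (4,7), (5,1), (5,4), (5,5), (6,1), (6,2), (6,5), (6,6), (7,2), (7,7) — 20 in total.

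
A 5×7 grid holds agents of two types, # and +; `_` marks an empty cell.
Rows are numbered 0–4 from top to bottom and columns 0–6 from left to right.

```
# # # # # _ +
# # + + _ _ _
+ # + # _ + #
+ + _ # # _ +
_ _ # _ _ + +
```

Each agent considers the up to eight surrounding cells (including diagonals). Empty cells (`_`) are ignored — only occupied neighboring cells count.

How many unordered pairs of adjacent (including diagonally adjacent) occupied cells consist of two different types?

24

Scan each occupied cell's neighbors to the right and below (and the two forward diagonals) so each pair is counted once.
From row 0: 6 unlike of 15 pairs (running 6/15).
From row 1: 7 unlike of 13 pairs (running 13/28).
From row 2: 9 unlike of 15 pairs (running 22/43).
From row 3: 2 unlike of 7 pairs (running 24/50).
From row 4: 0 unlike of 1 pairs (running 24/51).
Total adjacent occupied pairs: 51; unlike-type pairs: 24.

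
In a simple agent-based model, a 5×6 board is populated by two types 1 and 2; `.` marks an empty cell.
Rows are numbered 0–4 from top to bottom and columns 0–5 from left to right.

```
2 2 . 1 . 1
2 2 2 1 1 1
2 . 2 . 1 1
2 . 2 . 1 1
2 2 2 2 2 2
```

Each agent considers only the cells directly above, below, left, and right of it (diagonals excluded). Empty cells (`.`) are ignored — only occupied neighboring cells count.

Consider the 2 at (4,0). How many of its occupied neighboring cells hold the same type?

Occupied neighbors of (4,0): (3,0)=2, (4,1)=2.
Same type (2): 2 of 2.

2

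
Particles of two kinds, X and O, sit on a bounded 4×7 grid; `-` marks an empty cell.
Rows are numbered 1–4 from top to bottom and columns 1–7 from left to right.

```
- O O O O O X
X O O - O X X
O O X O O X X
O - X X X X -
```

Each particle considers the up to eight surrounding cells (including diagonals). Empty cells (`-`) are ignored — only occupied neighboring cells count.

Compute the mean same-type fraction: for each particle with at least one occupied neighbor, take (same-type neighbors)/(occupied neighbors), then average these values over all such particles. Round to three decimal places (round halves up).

0.654

(1,2)O 3/4
(1,3)O 4/4
(1,4)O 4/4
(1,5)O 3/4
(1,6)O 2/5
(1,7)X 2/3
(2,1)X 0/4
(2,2)O 5/7
(2,3)O 6/7
(2,5)O 5/7
(2,6)X 4/8
(2,7)X 4/5
(3,1)O 3/4
(3,2)O 4/7
(3,3)X 2/6
(3,4)O 3/7
(3,5)O 2/7
(3,6)X 5/7
(3,7)X 4/4
(4,1)O 2/2
(4,3)X 2/4
(4,4)X 3/5
(4,5)X 3/5
(4,6)X 3/4
Sum over 24 particles: 3/4 + 4/4 + 4/4 + 3/4 + 2/5 + 2/3 + 0/4 + 5/7 + 6/7 + 5/7 + 4/8 + 4/5 + 3/4 + 4/7 + 2/6 + 3/7 + 2/7 + 5/7 + 4/4 + 2/2 + 2/4 + 3/5 + 3/5 + 3/4 = 549/35; mean = 549/35 ÷ 24 = 183/280 = 0.653571… → 0.654.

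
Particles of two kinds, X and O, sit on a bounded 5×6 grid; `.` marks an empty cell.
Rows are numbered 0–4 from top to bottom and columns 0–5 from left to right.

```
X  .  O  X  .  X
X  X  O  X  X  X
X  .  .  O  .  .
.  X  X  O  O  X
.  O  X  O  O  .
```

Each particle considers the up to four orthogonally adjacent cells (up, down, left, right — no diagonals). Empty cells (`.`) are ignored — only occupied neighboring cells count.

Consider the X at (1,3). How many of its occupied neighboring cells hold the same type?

Occupied neighbors of (1,3): (0,3)=X, (2,3)=O, (1,2)=O, (1,4)=X.
Same type (X): 2 of 4.

2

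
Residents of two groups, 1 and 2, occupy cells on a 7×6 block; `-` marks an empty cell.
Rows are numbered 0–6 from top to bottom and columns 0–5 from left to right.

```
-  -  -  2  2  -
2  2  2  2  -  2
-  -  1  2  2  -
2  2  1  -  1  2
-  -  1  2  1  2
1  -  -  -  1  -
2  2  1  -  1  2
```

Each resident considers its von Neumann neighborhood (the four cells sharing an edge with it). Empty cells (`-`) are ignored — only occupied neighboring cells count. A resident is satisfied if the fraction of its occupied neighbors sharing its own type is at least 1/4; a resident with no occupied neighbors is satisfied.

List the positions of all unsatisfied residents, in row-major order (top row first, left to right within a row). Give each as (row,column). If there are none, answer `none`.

(0,3)2 2/2 ✓
(0,4)2 1/1 ✓
(1,0)2 1/1 ✓
(1,1)2 2/2 ✓
(1,2)2 2/3 ✓
(1,3)2 3/3 ✓
(1,5)2 0/0 ✓
(2,2)1 1/3 ✓
(2,3)2 2/3 ✓
(2,4)2 1/2 ✓
(3,0)2 1/1 ✓
(3,1)2 1/2 ✓
(3,2)1 2/3 ✓
(3,4)1 1/3 ✓
(3,5)2 1/2 ✓
(4,2)1 1/2 ✓
(4,3)2 0/2 ✗
(4,4)1 2/4 ✓
(4,5)2 1/2 ✓
(5,0)1 0/1 ✗
(5,4)1 2/2 ✓
(6,0)2 1/2 ✓
(6,1)2 1/2 ✓
(6,2)1 0/1 ✗
(6,4)1 1/2 ✓
(6,5)2 0/1 ✗

(4,3), (5,0), (6,2), (6,5)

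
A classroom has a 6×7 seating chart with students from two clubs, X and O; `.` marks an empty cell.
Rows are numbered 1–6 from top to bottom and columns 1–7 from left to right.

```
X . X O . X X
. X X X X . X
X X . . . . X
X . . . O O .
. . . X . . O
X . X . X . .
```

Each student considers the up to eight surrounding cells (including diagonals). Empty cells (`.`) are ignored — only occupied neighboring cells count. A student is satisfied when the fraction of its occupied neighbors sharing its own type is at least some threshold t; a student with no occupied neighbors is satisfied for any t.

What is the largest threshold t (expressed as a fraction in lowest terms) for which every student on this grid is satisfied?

(1,1)X 1/1
(1,3)X 3/4
(1,4)O 0/4
(1,6)X 3/3
(1,7)X 2/2
(2,2)X 5/5
(2,3)X 4/5
(2,4)X 3/4
(2,5)X 2/3
(2,7)X 3/3
(3,1)X 3/3
(3,2)X 4/4
(3,7)X 1/2
(4,1)X 2/2
(4,5)O 1/2
(4,6)O 2/3
(5,4)X 2/3
(5,7)O 1/1
(6,1)X — no occupied neighbors
(6,3)X 1/1
(6,5)X 1/1
The smallest same-type fraction is 0/4 at (1,4), which reduces to 0/1. Any threshold above that leaves this student unsatisfied.

0/1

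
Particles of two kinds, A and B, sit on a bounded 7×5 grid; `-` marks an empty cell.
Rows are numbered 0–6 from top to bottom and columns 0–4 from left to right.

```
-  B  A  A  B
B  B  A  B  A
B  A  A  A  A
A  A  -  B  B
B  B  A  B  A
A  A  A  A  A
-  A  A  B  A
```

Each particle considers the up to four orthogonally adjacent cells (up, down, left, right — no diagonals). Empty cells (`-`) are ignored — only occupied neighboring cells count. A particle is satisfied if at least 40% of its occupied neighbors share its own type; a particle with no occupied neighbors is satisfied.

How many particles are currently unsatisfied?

Row 0: (0,1)B 1/2 satisfied · (0,2)A 2/3 satisfied · (0,3)A 1/3 not · (0,4)B 0/2 not
Row 1: (1,0)B 2/2 satisfied · (1,1)B 2/4 satisfied · (1,2)A 2/4 satisfied · (1,3)B 0/4 not · (1,4)A 1/3 not
Row 2: (2,0)B 1/3 not · (2,1)A 2/4 satisfied · (2,2)A 3/3 satisfied · (2,3)A 2/4 satisfied · (2,4)A 2/3 satisfied
Row 3: (3,0)A 1/3 not · (3,1)A 2/3 satisfied · (3,3)B 2/3 satisfied · (3,4)B 1/3 not
Row 4: (4,0)B 1/3 not · (4,1)B 1/4 not · (4,2)A 1/3 not · (4,3)B 1/4 not · (4,4)A 1/3 not
Row 5: (5,0)A 1/2 satisfied · (5,1)A 3/4 satisfied · (5,2)A 4/4 satisfied · (5,3)A 2/4 satisfied · (5,4)A 3/3 satisfied
Row 6: (6,1)A 2/2 satisfied · (6,2)A 2/3 satisfied · (6,3)B 0/3 not · (6,4)A 1/2 satisfied
Unsatisfied: (0,3), (0,4), (1,3), (1,4), (2,0), (3,0), (3,4), (4,0), (4,1), (4,2), (4,3), (4,4), (6,3) — 13 in total.

13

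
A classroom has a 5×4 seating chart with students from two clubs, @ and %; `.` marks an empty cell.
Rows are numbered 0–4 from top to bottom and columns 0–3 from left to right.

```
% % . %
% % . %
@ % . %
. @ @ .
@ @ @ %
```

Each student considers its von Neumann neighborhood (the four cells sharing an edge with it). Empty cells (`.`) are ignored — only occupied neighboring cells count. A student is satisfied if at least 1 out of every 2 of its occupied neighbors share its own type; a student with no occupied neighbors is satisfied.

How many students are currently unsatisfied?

3

(0,0)% 2/2 ✓
(0,1)% 2/2 ✓
(0,3)% 1/1 ✓
(1,0)% 2/3 ✓
(1,1)% 3/3 ✓
(1,3)% 2/2 ✓
(2,0)@ 0/2 ✗
(2,1)% 1/3 ✗
(2,3)% 1/1 ✓
(3,1)@ 2/3 ✓
(3,2)@ 2/2 ✓
(4,0)@ 1/1 ✓
(4,1)@ 3/3 ✓
(4,2)@ 2/3 ✓
(4,3)% 0/1 ✗
Unsatisfied: (2,0), (2,1), (4,3) — 3 in total.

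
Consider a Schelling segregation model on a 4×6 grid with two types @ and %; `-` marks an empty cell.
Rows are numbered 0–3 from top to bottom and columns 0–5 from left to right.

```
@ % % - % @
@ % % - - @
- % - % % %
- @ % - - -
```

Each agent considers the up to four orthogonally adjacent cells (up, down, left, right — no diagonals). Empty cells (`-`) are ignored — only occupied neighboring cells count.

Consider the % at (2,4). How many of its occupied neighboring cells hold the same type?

Occupied neighbors of (2,4): (2,3)=%, (2,5)=%.
Same type (%): 2 of 2.

2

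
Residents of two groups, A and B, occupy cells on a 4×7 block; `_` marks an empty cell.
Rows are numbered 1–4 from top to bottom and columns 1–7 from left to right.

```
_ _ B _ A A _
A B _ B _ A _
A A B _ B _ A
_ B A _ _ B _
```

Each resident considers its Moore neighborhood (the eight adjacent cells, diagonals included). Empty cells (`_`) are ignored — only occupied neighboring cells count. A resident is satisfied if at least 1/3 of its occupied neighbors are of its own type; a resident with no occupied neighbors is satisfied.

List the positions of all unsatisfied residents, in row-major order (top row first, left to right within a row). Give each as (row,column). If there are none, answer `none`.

(4,2)

Row 1: (1,3)B 2/2 ok · (1,5)A 2/3 ok · (1,6)A 2/2 ok
Row 2: (2,1)A 2/3 ok · (2,2)B 2/5 ok · (2,4)B 3/4 ok · (2,6)A 3/4 ok
Row 3: (3,1)A 2/4 ok · (3,2)A 3/6 ok · (3,3)B 3/5 ok · (3,5)B 2/3 ok · (3,7)A 1/2 ok
Row 4: (4,2)B 1/4 unhappy · (4,3)A 1/3 ok · (4,6)B 1/2 ok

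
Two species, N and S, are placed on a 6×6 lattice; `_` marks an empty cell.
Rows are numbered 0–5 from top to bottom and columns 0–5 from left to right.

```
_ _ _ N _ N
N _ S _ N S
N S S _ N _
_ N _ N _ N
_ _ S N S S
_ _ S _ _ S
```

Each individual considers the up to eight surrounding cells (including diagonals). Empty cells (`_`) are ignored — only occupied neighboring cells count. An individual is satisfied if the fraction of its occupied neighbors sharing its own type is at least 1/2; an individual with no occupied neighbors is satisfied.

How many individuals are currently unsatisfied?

(0,3)N 1/2 ✓
(0,5)N 1/2 ✓
(1,0)N 1/2 ✓
(1,2)S 2/3 ✓
(1,4)N 3/4 ✓
(1,5)S 0/3 ✗
(2,0)N 2/3 ✓
(2,1)S 2/5 ✗
(2,2)S 2/4 ✓
(2,4)N 3/4 ✓
(3,1)N 1/4 ✗
(3,3)N 2/5 ✗
(3,5)N 1/3 ✗
(4,2)S 1/4 ✗
(4,3)N 1/4 ✗
(4,4)S 2/5 ✗
(4,5)S 2/3 ✓
(5,2)S 1/2 ✓
(5,5)S 2/2 ✓
Unsatisfied: (1,5), (2,1), (3,1), (3,3), (3,5), (4,2), (4,3), (4,4) — 8 in total.

8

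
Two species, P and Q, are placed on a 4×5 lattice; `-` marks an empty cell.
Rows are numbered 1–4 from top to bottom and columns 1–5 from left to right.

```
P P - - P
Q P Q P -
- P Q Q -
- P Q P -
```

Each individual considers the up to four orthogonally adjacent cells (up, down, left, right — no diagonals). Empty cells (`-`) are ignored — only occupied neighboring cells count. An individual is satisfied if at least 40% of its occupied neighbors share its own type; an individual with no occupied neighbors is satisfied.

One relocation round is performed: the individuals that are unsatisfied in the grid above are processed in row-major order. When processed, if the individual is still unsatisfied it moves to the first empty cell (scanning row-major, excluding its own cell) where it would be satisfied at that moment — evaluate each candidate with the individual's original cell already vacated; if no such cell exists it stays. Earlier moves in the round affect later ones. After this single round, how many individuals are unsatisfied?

2

Initially unsatisfied (in order): (2,1), (2,3), (2,4), (3,4), (4,3), (4,4).
  (2,1) → (1,3).
  (2,3): now satisfied by earlier moves; stays.
  (2,4) → (1,4).
  (3,4): now satisfied by earlier moves; stays.
  (4,3) → (2,4).
  (4,4) → (2,1).
Resulting grid:
P P Q P P
P P Q Q -
- P Q Q -
- P - - -
Unsatisfied now: (1,3), (1,4).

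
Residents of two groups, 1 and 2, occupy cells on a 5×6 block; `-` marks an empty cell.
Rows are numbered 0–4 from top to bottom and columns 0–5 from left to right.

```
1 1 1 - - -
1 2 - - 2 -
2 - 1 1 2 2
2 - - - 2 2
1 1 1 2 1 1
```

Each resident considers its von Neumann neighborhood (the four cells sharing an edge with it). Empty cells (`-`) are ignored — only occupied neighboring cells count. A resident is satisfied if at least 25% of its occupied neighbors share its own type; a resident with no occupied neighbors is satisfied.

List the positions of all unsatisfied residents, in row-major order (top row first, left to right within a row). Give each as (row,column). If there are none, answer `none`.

(0,0)1 2/2 ✓
(0,1)1 2/3 ✓
(0,2)1 1/1 ✓
(1,0)1 1/3 ✓
(1,1)2 0/2 ✗
(1,4)2 1/1 ✓
(2,0)2 1/2 ✓
(2,2)1 1/1 ✓
(2,3)1 1/2 ✓
(2,4)2 3/4 ✓
(2,5)2 2/2 ✓
(3,0)2 1/2 ✓
(3,4)2 2/3 ✓
(3,5)2 2/3 ✓
(4,0)1 1/2 ✓
(4,1)1 2/2 ✓
(4,2)1 1/2 ✓
(4,3)2 0/2 ✗
(4,4)1 1/3 ✓
(4,5)1 1/2 ✓

(1,1), (4,3)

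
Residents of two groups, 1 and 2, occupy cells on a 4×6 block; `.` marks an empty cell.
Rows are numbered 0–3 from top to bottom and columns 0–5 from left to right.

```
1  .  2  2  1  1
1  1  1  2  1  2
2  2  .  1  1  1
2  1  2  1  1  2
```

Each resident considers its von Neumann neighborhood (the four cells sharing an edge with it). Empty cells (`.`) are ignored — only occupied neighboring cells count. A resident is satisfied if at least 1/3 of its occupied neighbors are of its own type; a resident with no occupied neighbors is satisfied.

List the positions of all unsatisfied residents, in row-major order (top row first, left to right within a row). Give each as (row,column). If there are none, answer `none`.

(1,3), (1,5), (3,1), (3,2), (3,5)

Row 0: (0,0)1 1/1 satisfied · (0,2)2 1/2 satisfied · (0,3)2 2/3 satisfied · (0,4)1 2/3 satisfied · (0,5)1 1/2 satisfied
Row 1: (1,0)1 2/3 satisfied · (1,1)1 2/3 satisfied · (1,2)1 1/3 satisfied · (1,3)2 1/4 not · (1,4)1 2/4 satisfied · (1,5)2 0/3 not
Row 2: (2,0)2 2/3 satisfied · (2,1)2 1/3 satisfied · (2,3)1 2/3 satisfied · (2,4)1 4/4 satisfied · (2,5)1 1/3 satisfied
Row 3: (3,0)2 1/2 satisfied · (3,1)1 0/3 not · (3,2)2 0/2 not · (3,3)1 2/3 satisfied · (3,4)1 2/3 satisfied · (3,5)2 0/2 not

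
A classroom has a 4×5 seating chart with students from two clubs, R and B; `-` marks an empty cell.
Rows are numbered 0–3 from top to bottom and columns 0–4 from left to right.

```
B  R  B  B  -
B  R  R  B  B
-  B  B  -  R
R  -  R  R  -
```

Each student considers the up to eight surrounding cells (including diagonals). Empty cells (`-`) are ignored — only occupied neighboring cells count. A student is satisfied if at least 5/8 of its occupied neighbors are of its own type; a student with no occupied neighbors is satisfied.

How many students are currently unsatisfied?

11

(0,0)B 1/3 ✗
(0,1)R 2/5 ✗
(0,2)B 2/5 ✗
(0,3)B 3/4 ✓
(1,0)B 2/4 ✗
(1,1)R 2/7 ✗
(1,2)R 2/7 ✗
(1,3)B 4/6 ✓
(1,4)B 2/3 ✓
(2,1)B 2/6 ✗
(2,2)B 2/6 ✗
(2,4)R 1/3 ✗
(3,0)R 0/1 ✗
(3,2)R 1/3 ✗
(3,3)R 2/3 ✓
Unsatisfied: (0,0), (0,1), (0,2), (1,0), (1,1), (1,2), (2,1), (2,2), (2,4), (3,0), (3,2) — 11 in total.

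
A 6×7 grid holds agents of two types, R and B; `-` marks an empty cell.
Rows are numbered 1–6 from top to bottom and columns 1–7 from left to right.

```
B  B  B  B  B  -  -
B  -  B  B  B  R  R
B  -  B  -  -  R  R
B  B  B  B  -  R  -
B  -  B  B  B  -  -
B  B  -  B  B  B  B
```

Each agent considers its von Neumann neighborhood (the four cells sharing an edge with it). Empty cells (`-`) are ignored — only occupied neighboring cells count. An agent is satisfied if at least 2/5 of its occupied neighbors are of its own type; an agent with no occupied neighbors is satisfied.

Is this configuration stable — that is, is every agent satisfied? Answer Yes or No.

(1,1)B 2/2 satisfied
(1,2)B 2/2 satisfied
(1,3)B 3/3 satisfied
(1,4)B 3/3 satisfied
(1,5)B 2/2 satisfied
(2,1)B 2/2 satisfied
(2,3)B 3/3 satisfied
(2,4)B 3/3 satisfied
(2,5)B 2/3 satisfied
(2,6)R 2/3 satisfied
(2,7)R 2/2 satisfied
(3,1)B 2/2 satisfied
(3,3)B 2/2 satisfied
(3,6)R 3/3 satisfied
(3,7)R 2/2 satisfied
(4,1)B 3/3 satisfied
(4,2)B 2/2 satisfied
(4,3)B 4/4 satisfied
(4,4)B 2/2 satisfied
(4,6)R 1/1 satisfied
(5,1)B 2/2 satisfied
(5,3)B 2/2 satisfied
(5,4)B 4/4 satisfied
(5,5)B 2/2 satisfied
(6,1)B 2/2 satisfied
(6,2)B 1/1 satisfied
(6,4)B 2/2 satisfied
(6,5)B 3/3 satisfied
(6,6)B 2/2 satisfied
(6,7)B 1/1 satisfied
All meet the threshold, so the configuration is stable.

Yes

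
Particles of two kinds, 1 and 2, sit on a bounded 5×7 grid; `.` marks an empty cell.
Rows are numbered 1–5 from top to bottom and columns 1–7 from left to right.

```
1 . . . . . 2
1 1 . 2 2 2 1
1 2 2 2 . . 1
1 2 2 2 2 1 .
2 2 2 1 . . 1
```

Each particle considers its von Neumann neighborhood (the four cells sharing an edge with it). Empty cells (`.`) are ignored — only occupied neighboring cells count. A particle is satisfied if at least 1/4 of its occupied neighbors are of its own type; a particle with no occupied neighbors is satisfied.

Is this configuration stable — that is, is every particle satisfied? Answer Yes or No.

No

(1,1)1 1/1 ✓
(1,7)2 0/1 ✗
(2,1)1 3/3 ✓
(2,2)1 1/2 ✓
(2,4)2 2/2 ✓
(2,5)2 2/2 ✓
(2,6)2 1/2 ✓
(2,7)1 1/3 ✓
(3,1)1 2/3 ✓
(3,2)2 2/4 ✓
(3,3)2 3/3 ✓
(3,4)2 3/3 ✓
(3,7)1 1/1 ✓
(4,1)1 1/3 ✓
(4,2)2 3/4 ✓
(4,3)2 4/4 ✓
(4,4)2 3/4 ✓
(4,5)2 1/2 ✓
(4,6)1 0/1 ✗
(5,1)2 1/2 ✓
(5,2)2 3/3 ✓
(5,3)2 2/3 ✓
(5,4)1 0/2 ✗
(5,7)1 0/0 ✓
For instance (1,7) has only 0/1 same-type neighbors, below 1/4.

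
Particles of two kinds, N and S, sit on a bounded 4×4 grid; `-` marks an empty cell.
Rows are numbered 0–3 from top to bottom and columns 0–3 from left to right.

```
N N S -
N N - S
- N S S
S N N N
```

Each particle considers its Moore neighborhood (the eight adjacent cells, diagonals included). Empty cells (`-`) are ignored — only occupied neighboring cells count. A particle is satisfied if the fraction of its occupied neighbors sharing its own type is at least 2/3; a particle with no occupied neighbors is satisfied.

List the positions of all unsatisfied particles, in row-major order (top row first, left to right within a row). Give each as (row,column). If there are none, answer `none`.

(0,2), (2,2), (2,3), (3,0), (3,1), (3,2), (3,3)

(0,0)N 3/3 ✓
(0,1)N 3/4 ✓
(0,2)S 1/3 ✗
(1,0)N 4/4 ✓
(1,1)N 4/6 ✓
(1,3)S 3/3 ✓
(2,1)N 4/6 ✓
(2,2)S 2/7 ✗
(2,3)S 2/4 ✗
(3,0)S 0/2 ✗
(3,1)N 2/4 ✗
(3,2)N 3/5 ✗
(3,3)N 1/3 ✗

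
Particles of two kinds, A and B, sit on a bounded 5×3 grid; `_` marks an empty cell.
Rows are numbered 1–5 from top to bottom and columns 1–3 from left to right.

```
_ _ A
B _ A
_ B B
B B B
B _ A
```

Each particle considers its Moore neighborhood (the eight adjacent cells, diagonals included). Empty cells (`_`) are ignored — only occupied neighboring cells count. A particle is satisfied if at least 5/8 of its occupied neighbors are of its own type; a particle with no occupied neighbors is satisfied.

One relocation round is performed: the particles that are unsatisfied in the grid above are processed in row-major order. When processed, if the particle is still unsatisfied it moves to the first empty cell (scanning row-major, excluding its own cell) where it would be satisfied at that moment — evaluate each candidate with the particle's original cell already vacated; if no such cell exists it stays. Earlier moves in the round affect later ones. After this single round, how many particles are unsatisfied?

2

Initially unsatisfied (in order): (2,3), (5,3).
  (2,3): no empty cell satisfies it; stays.
  (5,3) → (1,2).
Resulting grid:
_ A A
B _ A
_ B B
B B B
B _ _
Unsatisfied now: (2,1), (2,3).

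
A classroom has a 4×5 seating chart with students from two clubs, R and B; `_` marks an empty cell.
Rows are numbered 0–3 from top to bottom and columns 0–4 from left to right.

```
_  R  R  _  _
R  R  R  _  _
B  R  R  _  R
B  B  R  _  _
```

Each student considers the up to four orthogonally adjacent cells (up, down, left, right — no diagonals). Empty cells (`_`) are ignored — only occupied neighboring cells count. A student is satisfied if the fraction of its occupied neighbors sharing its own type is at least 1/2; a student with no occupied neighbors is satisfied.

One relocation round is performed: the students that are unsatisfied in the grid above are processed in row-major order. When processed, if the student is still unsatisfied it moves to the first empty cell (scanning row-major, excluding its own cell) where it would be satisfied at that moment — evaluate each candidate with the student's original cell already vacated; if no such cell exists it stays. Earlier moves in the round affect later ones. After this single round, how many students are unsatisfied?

Initially unsatisfied (in order): (2,0), (3,1).
  (2,0) → (0,4).
  (3,1) → (0,3).
Resulting grid:
_ R R B B
R R R _ _
_ R R _ R
B _ R _ _
All satisfied now.

0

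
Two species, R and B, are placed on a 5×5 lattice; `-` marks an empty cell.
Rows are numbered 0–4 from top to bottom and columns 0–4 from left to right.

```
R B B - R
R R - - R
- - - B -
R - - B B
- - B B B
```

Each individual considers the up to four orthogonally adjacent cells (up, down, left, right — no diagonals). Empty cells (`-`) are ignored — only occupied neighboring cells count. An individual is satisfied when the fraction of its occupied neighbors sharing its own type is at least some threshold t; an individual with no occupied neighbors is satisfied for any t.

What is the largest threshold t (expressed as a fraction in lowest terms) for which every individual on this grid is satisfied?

(0,0)R 1/2
(0,1)B 1/3
(0,2)B 1/1
(0,4)R 1/1
(1,0)R 2/2
(1,1)R 1/2
(1,4)R 1/1
(2,3)B 1/1
(3,0)R — no occupied neighbors
(3,3)B 3/3
(3,4)B 2/2
(4,2)B 1/1
(4,3)B 3/3
(4,4)B 2/2
The smallest same-type fraction is 1/3 at (0,1), which reduces to 1/3. Any threshold above that leaves this individual unsatisfied.

1/3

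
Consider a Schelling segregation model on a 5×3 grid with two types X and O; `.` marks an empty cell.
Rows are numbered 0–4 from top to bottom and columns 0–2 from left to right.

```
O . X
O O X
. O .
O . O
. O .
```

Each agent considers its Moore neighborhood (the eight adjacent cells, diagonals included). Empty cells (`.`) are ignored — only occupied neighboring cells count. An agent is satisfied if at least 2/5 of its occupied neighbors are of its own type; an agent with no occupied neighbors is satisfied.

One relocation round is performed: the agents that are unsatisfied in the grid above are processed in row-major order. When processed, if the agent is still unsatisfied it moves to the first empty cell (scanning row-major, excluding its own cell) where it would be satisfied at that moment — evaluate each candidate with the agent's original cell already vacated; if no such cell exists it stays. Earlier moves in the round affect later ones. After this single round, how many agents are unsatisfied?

1

Initially unsatisfied (in order): (1,2).
  (1,2): no empty cell satisfies it; stays.
Resulting grid:
O . X
O O X
. O .
O . O
. O .
Unsatisfied now: (1,2).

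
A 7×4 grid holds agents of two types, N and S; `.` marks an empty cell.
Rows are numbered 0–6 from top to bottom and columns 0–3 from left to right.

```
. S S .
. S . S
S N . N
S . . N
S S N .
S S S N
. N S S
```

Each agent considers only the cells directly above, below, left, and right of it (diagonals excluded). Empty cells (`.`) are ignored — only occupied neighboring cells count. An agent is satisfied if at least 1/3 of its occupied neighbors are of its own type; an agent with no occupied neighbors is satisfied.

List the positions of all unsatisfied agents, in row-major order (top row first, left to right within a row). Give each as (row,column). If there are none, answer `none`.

(0,1)S 2/2 satisfied
(0,2)S 1/1 satisfied
(1,1)S 1/2 satisfied
(1,3)S 0/1 not
(2,0)S 1/2 satisfied
(2,1)N 0/2 not
(2,3)N 1/2 satisfied
(3,0)S 2/2 satisfied
(3,3)N 1/1 satisfied
(4,0)S 3/3 satisfied
(4,1)S 2/3 satisfied
(4,2)N 0/2 not
(5,0)S 2/2 satisfied
(5,1)S 3/4 satisfied
(5,2)S 2/4 satisfied
(5,3)N 0/2 not
(6,1)N 0/2 not
(6,2)S 2/3 satisfied
(6,3)S 1/2 satisfied

(1,3), (2,1), (4,2), (5,3), (6,1)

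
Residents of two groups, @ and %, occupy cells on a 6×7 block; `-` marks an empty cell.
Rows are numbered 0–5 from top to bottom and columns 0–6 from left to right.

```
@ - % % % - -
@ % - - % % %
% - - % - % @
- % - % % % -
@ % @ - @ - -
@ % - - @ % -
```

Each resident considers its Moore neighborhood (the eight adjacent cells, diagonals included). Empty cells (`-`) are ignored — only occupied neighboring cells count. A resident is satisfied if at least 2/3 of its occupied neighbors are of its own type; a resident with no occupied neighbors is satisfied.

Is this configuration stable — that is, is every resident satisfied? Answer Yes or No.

(0,0)@ 1/2 unhappy
(0,2)% 2/2 ok
(0,3)% 3/3 ok
(0,4)% 3/3 ok
(1,0)@ 1/3 unhappy
(1,1)% 2/4 unhappy
(1,4)% 5/5 ok
(1,5)% 4/5 ok
(1,6)% 2/3 ok
(2,0)% 2/3 ok
(2,3)% 3/3 ok
(2,5)% 5/6 ok
(2,6)@ 0/4 unhappy
(3,1)% 2/4 unhappy
(3,3)% 2/4 unhappy
(3,4)% 4/5 ok
(3,5)% 2/4 unhappy
(4,0)@ 1/4 unhappy
(4,1)% 2/5 unhappy
(4,2)@ 0/4 unhappy
(4,4)@ 1/5 unhappy
(5,0)@ 1/3 unhappy
(5,1)% 1/4 unhappy
(5,4)@ 1/2 unhappy
(5,5)% 0/2 unhappy
For instance (0,0) has only 1/2 same-type neighbors, below 2/3.

No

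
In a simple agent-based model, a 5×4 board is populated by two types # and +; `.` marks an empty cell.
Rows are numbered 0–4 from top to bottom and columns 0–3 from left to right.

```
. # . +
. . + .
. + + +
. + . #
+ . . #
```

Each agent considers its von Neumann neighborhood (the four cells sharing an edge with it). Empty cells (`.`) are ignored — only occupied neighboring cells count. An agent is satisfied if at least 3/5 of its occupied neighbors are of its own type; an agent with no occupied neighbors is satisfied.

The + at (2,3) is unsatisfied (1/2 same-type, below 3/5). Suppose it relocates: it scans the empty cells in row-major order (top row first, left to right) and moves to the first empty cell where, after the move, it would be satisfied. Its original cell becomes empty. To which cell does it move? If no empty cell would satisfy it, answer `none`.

(0,2)

Vacating (2,3). Empty cells in order:
  (0,0): 0/1 same-type → still unsatisfied.
  (0,2): 2/3 same-type → satisfied — stop here.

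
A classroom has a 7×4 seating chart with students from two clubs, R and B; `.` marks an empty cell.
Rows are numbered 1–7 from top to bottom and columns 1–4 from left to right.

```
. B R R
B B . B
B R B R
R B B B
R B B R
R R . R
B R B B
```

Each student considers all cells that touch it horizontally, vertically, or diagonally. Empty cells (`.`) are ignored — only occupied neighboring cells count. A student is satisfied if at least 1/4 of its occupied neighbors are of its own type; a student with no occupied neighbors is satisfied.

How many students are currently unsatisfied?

Row 1: (1,2)B 2/3 ok · (1,3)R 1/4 ok · (1,4)R 1/2 ok
Row 2: (2,1)B 3/4 ok · (2,2)B 4/6 ok · (2,4)B 1/4 ok
Row 3: (3,1)B 3/5 ok · (3,2)R 1/7 unhappy · (3,3)B 5/7 ok · (3,4)R 0/4 unhappy
Row 4: (4,1)R 2/5 ok · (4,2)B 5/8 ok · (4,3)B 5/8 ok · (4,4)B 3/5 ok
Row 5: (5,1)R 3/5 ok · (5,2)B 3/7 ok · (5,3)B 4/7 ok · (5,4)R 1/4 ok
Row 6: (6,1)R 3/5 ok · (6,2)R 3/7 ok · (6,4)R 1/4 ok
Row 7: (7,1)B 0/3 unhappy · (7,2)R 2/4 ok · (7,3)B 1/4 ok · (7,4)B 1/2 ok
Unsatisfied: (3,2), (3,4), (7,1) — 3 in total.

3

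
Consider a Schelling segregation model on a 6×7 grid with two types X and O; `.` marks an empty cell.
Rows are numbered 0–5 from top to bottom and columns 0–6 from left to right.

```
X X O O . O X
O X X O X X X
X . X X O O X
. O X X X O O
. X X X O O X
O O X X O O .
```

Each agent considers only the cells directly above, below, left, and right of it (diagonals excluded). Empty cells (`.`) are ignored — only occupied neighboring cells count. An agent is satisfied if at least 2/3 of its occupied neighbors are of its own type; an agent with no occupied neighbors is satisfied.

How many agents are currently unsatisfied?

(0,0)X 1/2 unhappy
(0,1)X 2/3 ok
(0,2)O 1/3 unhappy
(0,3)O 2/2 ok
(0,5)O 0/2 unhappy
(0,6)X 1/2 unhappy
(1,0)O 0/3 unhappy
(1,1)X 2/3 ok
(1,2)X 2/4 unhappy
(1,3)O 1/4 unhappy
(1,4)X 1/3 unhappy
(1,5)X 2/4 unhappy
(1,6)X 3/3 ok
(2,0)X 0/1 unhappy
(2,2)X 3/3 ok
(2,3)X 2/4 unhappy
(2,4)O 1/4 unhappy
(2,5)O 2/4 unhappy
(2,6)X 1/3 unhappy
(3,1)O 0/2 unhappy
(3,2)X 3/4 ok
(3,3)X 4/4 ok
(3,4)X 1/4 unhappy
(3,5)O 3/4 ok
(3,6)O 1/3 unhappy
(4,1)X 1/3 unhappy
(4,2)X 4/4 ok
(4,3)X 3/4 ok
(4,4)O 2/4 unhappy
(4,5)O 3/4 ok
(4,6)X 0/2 unhappy
(5,0)O 1/1 ok
(5,1)O 1/3 unhappy
(5,2)X 2/3 ok
(5,3)X 2/3 ok
(5,4)O 2/3 ok
(5,5)O 2/2 ok
Unsatisfied: (0,0), (0,2), (0,5), (0,6), (1,0), (1,2), (1,3), (1,4), (1,5), (2,0), (2,3), (2,4), (2,5), (2,6), (3,1), (3,4), (3,6), (4,1), (4,4), (4,6), (5,1) — 21 in total.

21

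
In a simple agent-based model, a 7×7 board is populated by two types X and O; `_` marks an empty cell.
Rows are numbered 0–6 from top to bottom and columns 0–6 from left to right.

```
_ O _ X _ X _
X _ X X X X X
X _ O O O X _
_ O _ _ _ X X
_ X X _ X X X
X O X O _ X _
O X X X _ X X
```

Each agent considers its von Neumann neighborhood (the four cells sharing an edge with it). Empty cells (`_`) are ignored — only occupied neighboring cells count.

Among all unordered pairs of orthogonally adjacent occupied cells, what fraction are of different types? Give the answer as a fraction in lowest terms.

Scan each occupied cell's neighbors to the right and below so each pair is counted once.
From row 0: 0 unlike of 2 pairs (running 0/2).
From row 1: 3 unlike of 9 pairs (running 3/11).
From row 2: 1 unlike of 4 pairs (running 4/15).
From row 3: 1 unlike of 4 pairs (running 5/19).
From row 4: 1 unlike of 6 pairs (running 6/25).
From row 5: 6 unlike of 8 pairs (running 12/33).
From row 6: 1 unlike of 4 pairs (running 13/37).
Total adjacent occupied pairs: 37; unlike-type pairs: 13.
13/37 is already in lowest terms.

13/37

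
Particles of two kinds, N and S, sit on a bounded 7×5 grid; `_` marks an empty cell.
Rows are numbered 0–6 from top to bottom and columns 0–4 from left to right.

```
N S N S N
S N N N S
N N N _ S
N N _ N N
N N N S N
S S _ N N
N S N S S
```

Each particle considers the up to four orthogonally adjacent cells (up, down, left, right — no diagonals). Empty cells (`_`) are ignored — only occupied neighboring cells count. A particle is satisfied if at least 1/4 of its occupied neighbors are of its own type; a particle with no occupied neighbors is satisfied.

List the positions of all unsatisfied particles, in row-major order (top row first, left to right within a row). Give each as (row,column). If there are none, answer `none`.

(0,0), (0,1), (0,3), (0,4), (1,0), (4,3), (6,0), (6,2)

Row 0: (0,0)N 0/2 ✗ · (0,1)S 0/3 ✗ · (0,2)N 1/3 ✓ · (0,3)S 0/3 ✗ · (0,4)N 0/2 ✗
Row 1: (1,0)S 0/3 ✗ · (1,1)N 2/4 ✓ · (1,2)N 4/4 ✓ · (1,3)N 1/3 ✓ · (1,4)S 1/3 ✓
Row 2: (2,0)N 2/3 ✓ · (2,1)N 4/4 ✓ · (2,2)N 2/2 ✓ · (2,4)S 1/2 ✓
Row 3: (3,0)N 3/3 ✓ · (3,1)N 3/3 ✓ · (3,3)N 1/2 ✓ · (3,4)N 2/3 ✓
Row 4: (4,0)N 2/3 ✓ · (4,1)N 3/4 ✓ · (4,2)N 1/2 ✓ · (4,3)S 0/4 ✗ · (4,4)N 2/3 ✓
Row 5: (5,0)S 1/3 ✓ · (5,1)S 2/3 ✓ · (5,3)N 1/3 ✓ · (5,4)N 2/3 ✓
Row 6: (6,0)N 0/2 ✗ · (6,1)S 1/3 ✓ · (6,2)N 0/2 ✗ · (6,3)S 1/3 ✓ · (6,4)S 1/2 ✓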